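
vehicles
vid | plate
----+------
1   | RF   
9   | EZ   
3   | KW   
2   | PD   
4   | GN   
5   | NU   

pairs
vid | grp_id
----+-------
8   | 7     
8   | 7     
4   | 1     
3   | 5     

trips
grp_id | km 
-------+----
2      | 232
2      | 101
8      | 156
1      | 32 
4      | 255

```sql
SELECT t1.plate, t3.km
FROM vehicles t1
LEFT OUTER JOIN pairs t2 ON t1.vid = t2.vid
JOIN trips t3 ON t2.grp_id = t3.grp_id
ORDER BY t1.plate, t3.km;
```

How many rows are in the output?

1

Step 1 — t1 LEFT JOIN t2 on vid → 6 row(s).
Then INNER JOIN `trips t3` on grp_id: keep only rows whose t2.grp_id appears in t3.
Result: 1 row(s).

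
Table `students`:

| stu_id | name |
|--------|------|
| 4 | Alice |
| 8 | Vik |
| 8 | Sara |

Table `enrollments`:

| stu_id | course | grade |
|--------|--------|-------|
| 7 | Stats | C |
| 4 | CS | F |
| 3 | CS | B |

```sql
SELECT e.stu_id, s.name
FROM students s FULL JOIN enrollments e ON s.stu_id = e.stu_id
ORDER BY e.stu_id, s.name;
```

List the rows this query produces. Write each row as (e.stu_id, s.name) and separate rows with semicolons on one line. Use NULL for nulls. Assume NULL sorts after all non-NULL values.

(3, NULL); (4, Alice); (7, NULL); (NULL, Sara); (NULL, Vik)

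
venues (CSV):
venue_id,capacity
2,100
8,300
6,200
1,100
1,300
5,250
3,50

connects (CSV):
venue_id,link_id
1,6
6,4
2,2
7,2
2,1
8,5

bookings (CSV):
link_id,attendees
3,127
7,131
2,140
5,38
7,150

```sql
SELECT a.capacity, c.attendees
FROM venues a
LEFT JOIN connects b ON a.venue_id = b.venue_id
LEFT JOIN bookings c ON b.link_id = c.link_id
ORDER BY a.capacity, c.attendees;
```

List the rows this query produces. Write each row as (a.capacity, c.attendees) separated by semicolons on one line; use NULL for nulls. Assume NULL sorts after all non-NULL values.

Step 1 — a LEFT JOIN b on venue_id → 8 row(s).
Then LEFT JOIN `bookings c` on link_id: each of those 8 rows is kept; rows whose b.link_id has no match in c get NULL for c's columns.

(50, NULL); (100, 140); (100, NULL); (100, NULL); (200, NULL); (250, NULL); (300, 38); (300, NULL)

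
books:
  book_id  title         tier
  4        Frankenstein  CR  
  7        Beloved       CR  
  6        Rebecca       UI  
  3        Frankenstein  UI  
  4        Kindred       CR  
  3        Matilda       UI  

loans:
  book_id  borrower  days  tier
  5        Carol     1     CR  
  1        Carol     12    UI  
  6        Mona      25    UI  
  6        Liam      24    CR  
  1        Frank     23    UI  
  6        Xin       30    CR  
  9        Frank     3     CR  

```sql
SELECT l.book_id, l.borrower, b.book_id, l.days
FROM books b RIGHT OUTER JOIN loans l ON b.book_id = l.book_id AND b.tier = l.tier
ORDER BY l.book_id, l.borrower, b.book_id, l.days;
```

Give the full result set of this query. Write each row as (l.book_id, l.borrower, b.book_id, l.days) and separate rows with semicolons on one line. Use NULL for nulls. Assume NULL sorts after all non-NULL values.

RIGHT JOIN keeps every row from `loans`; unmatched rows get NULL for `books`'s columns.
Matching on b.book_id = l.book_id AND b.tier = l.tier.
Matched pairs: 1; unmatched l rows kept: 6.

(1, Carol, NULL, 12); (1, Frank, NULL, 23); (5, Carol, NULL, 1); (6, Liam, NULL, 24); (6, Mona, 6, 25); (6, Xin, NULL, 30); (9, Frank, NULL, 3)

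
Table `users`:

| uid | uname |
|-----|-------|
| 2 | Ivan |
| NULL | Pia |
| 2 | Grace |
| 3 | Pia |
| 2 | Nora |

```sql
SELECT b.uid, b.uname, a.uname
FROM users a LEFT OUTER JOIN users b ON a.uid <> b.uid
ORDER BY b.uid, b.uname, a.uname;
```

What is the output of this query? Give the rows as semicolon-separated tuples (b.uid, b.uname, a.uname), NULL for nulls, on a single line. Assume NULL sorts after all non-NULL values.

(2, Grace, Pia); (2, Ivan, Pia); (2, Nora, Pia); (3, Pia, Grace); (3, Pia, Ivan); (3, Pia, Nora); (NULL, NULL, Pia)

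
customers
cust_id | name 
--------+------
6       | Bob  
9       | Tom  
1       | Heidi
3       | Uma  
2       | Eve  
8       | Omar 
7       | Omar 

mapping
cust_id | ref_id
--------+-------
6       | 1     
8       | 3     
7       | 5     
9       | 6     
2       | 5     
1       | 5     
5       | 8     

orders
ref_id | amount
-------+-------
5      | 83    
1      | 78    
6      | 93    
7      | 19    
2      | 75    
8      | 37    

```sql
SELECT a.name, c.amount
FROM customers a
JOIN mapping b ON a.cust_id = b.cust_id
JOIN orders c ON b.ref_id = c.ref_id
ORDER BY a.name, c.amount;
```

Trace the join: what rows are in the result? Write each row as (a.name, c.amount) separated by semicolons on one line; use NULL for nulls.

Joins associate left-to-right: customers INNER JOIN mapping on cust_id gives 6 intermediate row(s).
Then INNER JOIN `orders c` on ref_id: keep only rows whose b.ref_id appears in c.

(Bob, 78); (Eve, 83); (Heidi, 83); (Omar, 83); (Tom, 93)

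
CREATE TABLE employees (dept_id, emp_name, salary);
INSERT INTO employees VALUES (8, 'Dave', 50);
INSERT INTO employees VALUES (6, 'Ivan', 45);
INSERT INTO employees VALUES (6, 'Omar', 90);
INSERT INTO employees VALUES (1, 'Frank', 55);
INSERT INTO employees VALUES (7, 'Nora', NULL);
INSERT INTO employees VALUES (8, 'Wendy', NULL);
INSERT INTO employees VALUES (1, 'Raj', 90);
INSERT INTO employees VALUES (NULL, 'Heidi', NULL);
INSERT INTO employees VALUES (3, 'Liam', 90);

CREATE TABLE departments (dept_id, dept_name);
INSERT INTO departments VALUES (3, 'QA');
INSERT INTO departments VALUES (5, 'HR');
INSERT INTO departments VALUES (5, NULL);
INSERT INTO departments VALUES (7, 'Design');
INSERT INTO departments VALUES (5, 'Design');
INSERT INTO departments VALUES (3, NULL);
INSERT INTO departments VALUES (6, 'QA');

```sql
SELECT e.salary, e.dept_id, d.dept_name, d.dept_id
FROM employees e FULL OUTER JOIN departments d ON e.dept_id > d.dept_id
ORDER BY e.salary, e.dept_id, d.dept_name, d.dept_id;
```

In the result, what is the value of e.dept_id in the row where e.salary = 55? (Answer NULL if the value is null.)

FULL OUTER JOIN keeps every row from both sides; unmatched rows get NULL for the other side's columns.
Matching on e.dept_id > d.dept_id. A NULL in a compared column never satisfies the condition.
- dept_id=8: 7 matching d row(s), so 7 row(s) emitted.
- dept_id=6: 5 matching d row(s), so 5 row(s) emitted.
- dept_id=6: 5 matching d row(s), so 5 row(s) emitted.
- dept_id=1: no d row matches, row kept with d columns NULL.
- dept_id=7: 6 matching d row(s), so 6 row(s) emitted.
- dept_id=8: 7 matching d row(s), so 7 row(s) emitted.
- dept_id=1: no d row matches, row kept with d columns NULL.
- dept_id=NULL: no d row matches, row kept with d columns NULL.
- dept_id=3: no d row matches, row kept with d columns NULL.

1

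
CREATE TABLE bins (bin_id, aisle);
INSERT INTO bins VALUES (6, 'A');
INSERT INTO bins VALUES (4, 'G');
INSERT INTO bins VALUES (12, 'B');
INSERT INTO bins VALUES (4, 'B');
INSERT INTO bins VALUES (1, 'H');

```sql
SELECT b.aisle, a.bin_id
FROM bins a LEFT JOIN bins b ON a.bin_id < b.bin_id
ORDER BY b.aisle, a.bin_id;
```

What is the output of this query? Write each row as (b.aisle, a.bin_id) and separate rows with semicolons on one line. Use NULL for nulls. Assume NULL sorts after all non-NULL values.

LEFT JOIN keeps every row from `bins a`; unmatched rows get NULL for `bins b`'s columns.
Matching on a.bin_id < b.bin_id.
Matched pairs: 9; unmatched a rows kept: 1.

(A, 1); (A, 4); (A, 4); (B, 1); (B, 1); (B, 4); (B, 4); (B, 6); (G, 1); (NULL, 12)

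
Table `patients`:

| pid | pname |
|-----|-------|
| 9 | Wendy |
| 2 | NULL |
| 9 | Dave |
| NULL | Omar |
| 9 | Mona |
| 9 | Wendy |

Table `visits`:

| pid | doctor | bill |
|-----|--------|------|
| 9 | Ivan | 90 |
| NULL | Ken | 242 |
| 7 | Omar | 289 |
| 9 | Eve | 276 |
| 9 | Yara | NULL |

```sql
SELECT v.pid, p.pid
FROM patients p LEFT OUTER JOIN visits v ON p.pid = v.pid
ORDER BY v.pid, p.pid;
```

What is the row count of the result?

LEFT JOIN keeps every row from `patients`; unmatched rows get NULL for `visits`'s columns.
Matching on p.pid = v.pid. A NULL in a compared column never satisfies the condition.
Matched pairs: 12; unmatched p rows kept: 2.
Total: 12 matched + 2 padded = 14 rows.

14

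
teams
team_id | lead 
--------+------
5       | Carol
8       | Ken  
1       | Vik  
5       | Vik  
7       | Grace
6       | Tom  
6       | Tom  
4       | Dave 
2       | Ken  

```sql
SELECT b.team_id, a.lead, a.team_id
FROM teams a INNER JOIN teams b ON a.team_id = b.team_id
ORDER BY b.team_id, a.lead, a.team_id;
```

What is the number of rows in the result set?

INNER JOIN keeps only pairs where the ON condition holds.
Matching on a.team_id = b.team_id.
- a (team_id=5) pairs with 2 row(s) of b.
- a (team_id=8) pairs with 1 row(s) of b.
- a (team_id=1) pairs with 1 row(s) of b.
- a (team_id=5) pairs with 2 row(s) of b.
- a (team_id=7) pairs with 1 row(s) of b.
- a (team_id=6) pairs with 2 row(s) of b.
- a (team_id=6) pairs with 2 row(s) of b.
- a (team_id=4) pairs with 1 row(s) of b.
- a (team_id=2) pairs with 1 row(s) of b.
Total: 13 rows.

13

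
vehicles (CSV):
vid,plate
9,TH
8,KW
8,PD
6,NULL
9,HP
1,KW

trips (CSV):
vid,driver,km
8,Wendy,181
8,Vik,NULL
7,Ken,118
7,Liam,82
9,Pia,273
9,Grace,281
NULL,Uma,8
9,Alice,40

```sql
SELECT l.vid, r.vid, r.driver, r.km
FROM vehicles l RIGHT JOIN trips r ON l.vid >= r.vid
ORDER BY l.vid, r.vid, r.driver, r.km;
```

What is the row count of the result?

RIGHT JOIN keeps every row from `trips`; unmatched rows get NULL for `vehicles`'s columns.
Matching on l.vid >= r.vid. A NULL in a compared column never satisfies the condition.
- vid=9: 7 matching r row(s), so 7 row(s) emitted.
- vid=8: 4 matching r row(s), so 4 row(s) emitted.
- vid=8: 4 matching r row(s), so 4 row(s) emitted.
- vid=6: no matching r row.
- vid=9: 7 matching r row(s), so 7 row(s) emitted.
- vid=1: no matching r row.
- 1 row(s) from r found no l partner → padded with NULL.
Total: 22 matched + 1 padded = 23 rows.

23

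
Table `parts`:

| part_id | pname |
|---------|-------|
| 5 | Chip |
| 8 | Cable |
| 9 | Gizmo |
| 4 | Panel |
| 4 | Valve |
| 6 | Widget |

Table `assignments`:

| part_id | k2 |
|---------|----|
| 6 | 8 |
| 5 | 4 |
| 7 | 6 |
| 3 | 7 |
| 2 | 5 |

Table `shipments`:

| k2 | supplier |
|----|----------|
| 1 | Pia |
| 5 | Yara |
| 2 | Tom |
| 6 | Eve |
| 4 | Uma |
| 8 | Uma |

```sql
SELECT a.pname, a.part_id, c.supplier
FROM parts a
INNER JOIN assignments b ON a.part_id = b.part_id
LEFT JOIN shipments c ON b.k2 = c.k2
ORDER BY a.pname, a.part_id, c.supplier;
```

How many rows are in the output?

Step 1 — a INNER JOIN b on part_id → 2 row(s).
Then LEFT JOIN `shipments c` on k2: each of those 2 rows is kept; rows whose b.k2 has no match in c get NULL for c's columns.
Result: 2 row(s).

2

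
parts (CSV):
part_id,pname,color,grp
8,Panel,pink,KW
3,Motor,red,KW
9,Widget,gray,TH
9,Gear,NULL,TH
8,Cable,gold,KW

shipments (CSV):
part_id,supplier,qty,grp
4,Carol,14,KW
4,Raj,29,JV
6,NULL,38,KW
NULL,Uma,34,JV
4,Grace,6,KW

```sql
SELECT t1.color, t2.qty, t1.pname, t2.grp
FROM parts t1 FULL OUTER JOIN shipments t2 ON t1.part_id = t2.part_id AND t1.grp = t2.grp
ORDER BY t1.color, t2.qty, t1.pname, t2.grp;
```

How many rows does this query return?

FULL OUTER JOIN keeps every row from both sides; unmatched rows get NULL for the other side's columns.
Matching on t1.part_id = t2.part_id AND t1.grp = t2.grp. A NULL in a compared column never satisfies the condition.
- part_id=8, grp=KW: no t2 row matches, row kept with t2 columns NULL.
- part_id=3, grp=KW: no t2 row matches, row kept with t2 columns NULL.
- part_id=9, grp=TH: no t2 row matches, row kept with t2 columns NULL.
- part_id=9, grp=TH: no t2 row matches, row kept with t2 columns NULL.
- part_id=8, grp=KW: no t2 row matches, row kept with t2 columns NULL.
- 5 t2 row(s) had no t1 match → kept, t1 columns NULL.
Total: 0 matched + 10 padded = 10 rows.

10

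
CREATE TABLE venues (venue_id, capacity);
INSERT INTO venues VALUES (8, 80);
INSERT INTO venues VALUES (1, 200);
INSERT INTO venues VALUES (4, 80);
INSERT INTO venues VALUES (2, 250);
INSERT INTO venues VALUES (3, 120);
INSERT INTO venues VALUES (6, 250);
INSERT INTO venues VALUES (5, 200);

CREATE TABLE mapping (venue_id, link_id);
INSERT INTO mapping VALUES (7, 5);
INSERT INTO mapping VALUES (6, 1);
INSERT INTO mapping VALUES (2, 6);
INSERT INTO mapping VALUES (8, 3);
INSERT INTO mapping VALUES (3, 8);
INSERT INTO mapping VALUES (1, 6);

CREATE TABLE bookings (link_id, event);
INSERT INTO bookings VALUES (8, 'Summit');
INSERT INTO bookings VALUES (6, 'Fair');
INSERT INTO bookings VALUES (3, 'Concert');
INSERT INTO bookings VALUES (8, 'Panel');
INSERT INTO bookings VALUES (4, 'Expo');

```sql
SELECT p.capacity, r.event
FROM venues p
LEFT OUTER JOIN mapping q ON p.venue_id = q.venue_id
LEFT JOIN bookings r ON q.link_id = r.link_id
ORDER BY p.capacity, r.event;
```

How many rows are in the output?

8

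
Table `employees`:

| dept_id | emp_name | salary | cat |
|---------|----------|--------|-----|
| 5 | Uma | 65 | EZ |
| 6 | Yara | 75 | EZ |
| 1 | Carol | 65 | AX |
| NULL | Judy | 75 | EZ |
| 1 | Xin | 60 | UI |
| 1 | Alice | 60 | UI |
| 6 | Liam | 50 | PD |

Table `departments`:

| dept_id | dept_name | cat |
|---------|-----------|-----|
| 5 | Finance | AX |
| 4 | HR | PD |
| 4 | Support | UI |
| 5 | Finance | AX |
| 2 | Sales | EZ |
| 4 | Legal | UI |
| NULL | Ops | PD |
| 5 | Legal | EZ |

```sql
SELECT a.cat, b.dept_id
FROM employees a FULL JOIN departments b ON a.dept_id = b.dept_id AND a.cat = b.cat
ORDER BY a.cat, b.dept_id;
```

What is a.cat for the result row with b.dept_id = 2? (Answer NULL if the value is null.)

NULL

FULL OUTER JOIN keeps every row from both sides; unmatched rows get NULL for the other side's columns.
Matching on a.dept_id = b.dept_id AND a.cat = b.cat. A NULL in a compared column never satisfies the condition.
- dept_id=5, cat=EZ: 1 matching b row(s), so 1 row(s) emitted.
- dept_id=6, cat=EZ: no b row matches, row kept with b columns NULL.
- dept_id=1, cat=AX: no b row matches, row kept with b columns NULL.
- dept_id=NULL, cat=EZ: no b row matches, row kept with b columns NULL.
- dept_id=1, cat=UI: no b row matches, row kept with b columns NULL.
- dept_id=1, cat=UI: no b row matches, row kept with b columns NULL.
- dept_id=6, cat=PD: no b row matches, row kept with b columns NULL.
- 7 row(s) from b found no a partner → padded with NULL.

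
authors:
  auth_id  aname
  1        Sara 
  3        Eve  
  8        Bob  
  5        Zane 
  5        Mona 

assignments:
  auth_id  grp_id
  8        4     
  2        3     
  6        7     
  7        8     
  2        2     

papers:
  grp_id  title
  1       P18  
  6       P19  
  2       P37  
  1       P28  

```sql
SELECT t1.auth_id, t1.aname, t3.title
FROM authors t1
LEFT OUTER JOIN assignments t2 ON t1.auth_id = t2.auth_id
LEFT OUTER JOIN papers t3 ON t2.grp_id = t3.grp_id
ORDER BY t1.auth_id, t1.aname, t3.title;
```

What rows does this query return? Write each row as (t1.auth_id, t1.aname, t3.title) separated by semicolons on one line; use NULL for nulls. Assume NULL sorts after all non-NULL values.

(1, Sara, NULL); (3, Eve, NULL); (5, Mona, NULL); (5, Zane, NULL); (8, Bob, NULL)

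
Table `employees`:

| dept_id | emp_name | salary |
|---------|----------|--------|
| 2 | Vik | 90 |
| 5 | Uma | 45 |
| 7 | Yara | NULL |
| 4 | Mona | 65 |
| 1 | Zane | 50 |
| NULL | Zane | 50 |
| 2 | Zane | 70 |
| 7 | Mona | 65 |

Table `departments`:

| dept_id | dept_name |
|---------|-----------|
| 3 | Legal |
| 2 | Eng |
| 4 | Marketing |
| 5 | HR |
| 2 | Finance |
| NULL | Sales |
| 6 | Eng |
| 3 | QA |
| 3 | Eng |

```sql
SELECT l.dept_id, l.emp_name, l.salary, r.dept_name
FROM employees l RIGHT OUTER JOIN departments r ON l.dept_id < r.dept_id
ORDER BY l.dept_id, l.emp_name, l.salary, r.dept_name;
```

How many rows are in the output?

RIGHT JOIN keeps every row from `departments`; unmatched rows get NULL for `employees`'s columns.
Matching on l.dept_id < r.dept_id. A NULL in a compared column never satisfies the condition.
- l row (dept_id=2): matches 6 r row(s) → 6 output row(s).
- l row (dept_id=5): matches 1 r row(s) → 1 output row(s).
- l row (dept_id=7): no match.
- l row (dept_id=4): matches 2 r row(s) → 2 output row(s).
- l row (dept_id=1): matches 8 r row(s) → 8 output row(s).
- l row (dept_id=NULL): no match.
- l row (dept_id=2): matches 6 r row(s) → 6 output row(s).
- l row (dept_id=7): no match.
- plus 1 unmatched r row(s), each kept with NULL l columns.
Total: 23 matched + 1 padded = 24 rows.

24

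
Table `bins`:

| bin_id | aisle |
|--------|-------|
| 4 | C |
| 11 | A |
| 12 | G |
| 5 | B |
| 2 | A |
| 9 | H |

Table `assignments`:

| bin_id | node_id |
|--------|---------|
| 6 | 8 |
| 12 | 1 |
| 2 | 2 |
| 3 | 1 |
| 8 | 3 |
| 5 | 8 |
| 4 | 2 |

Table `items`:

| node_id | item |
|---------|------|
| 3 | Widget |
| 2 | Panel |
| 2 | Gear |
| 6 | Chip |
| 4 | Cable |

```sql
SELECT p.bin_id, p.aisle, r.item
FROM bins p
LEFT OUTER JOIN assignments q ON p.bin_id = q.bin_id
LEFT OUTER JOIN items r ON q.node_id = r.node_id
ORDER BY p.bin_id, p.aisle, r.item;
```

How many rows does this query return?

8

Joins associate left-to-right: bins LEFT JOIN assignments on bin_id gives 6 intermediate row(s).
Then LEFT JOIN `items r` on node_id: each of those 6 rows is kept; rows whose q.node_id has no match in r get NULL for r's columns.
Result: 8 row(s).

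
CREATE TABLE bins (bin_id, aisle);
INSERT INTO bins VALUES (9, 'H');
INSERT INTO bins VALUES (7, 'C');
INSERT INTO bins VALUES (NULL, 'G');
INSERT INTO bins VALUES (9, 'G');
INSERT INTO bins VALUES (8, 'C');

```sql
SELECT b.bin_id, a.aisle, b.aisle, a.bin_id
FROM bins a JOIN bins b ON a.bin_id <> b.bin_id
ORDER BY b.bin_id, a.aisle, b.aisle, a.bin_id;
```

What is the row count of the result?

10

INNER JOIN keeps only pairs where the ON condition holds.
Matching on a.bin_id <> b.bin_id. A NULL in a compared column never satisfies the condition.
Matched pairs: 10.
Total: 10 rows.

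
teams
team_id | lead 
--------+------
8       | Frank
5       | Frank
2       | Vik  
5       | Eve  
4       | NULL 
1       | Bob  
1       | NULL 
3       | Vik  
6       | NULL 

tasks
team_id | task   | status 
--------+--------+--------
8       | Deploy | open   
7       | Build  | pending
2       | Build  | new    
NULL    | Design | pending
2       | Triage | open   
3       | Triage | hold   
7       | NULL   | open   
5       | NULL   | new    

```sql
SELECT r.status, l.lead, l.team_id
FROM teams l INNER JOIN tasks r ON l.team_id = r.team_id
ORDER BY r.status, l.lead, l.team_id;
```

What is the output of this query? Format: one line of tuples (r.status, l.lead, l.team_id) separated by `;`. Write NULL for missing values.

(hold, Vik, 3); (new, Eve, 5); (new, Frank, 5); (new, Vik, 2); (open, Frank, 8); (open, Vik, 2)

INNER JOIN keeps only pairs where the ON condition holds.
Matching on l.team_id = r.team_id. A NULL in a compared column never satisfies the condition.
- l row (team_id=8): matches 1 r row(s) → 1 output row(s).
- l row (team_id=5): matches 1 r row(s) → 1 output row(s).
- l row (team_id=2): matches 2 r row(s) → 2 output row(s).
- l row (team_id=5): matches 1 r row(s) → 1 output row(s).
- l row (team_id=4): no match → dropped.
- l row (team_id=1): no match → dropped.
- l row (team_id=1): no match → dropped.
- l row (team_id=3): matches 1 r row(s) → 1 output row(s).
- l row (team_id=6): no match → dropped.
After projecting and ordering:
r.status | l.lead | l.team_id
hold | Vik | 3
new | Eve | 5
new | Frank | 5
new | Vik | 2
open | Frank | 8
open | Vik | 2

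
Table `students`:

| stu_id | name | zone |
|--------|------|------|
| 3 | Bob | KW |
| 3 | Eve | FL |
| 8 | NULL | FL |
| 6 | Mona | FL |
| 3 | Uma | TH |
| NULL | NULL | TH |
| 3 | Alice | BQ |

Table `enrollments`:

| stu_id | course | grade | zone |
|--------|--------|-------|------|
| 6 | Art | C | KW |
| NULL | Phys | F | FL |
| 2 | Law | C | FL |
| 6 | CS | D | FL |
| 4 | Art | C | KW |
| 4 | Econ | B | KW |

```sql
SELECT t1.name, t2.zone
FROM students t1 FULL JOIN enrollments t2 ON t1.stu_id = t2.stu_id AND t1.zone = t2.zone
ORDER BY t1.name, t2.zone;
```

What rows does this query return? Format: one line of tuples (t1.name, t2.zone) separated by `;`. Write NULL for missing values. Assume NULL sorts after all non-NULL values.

FULL OUTER JOIN keeps every row from both sides; unmatched rows get NULL for the other side's columns.
Matching on t1.stu_id = t2.stu_id AND t1.zone = t2.zone. A NULL in a compared column never satisfies the condition.
- stu_id=3, zone=KW: no t2 row matches, row kept with t2 columns NULL.
- stu_id=3, zone=FL: no t2 row matches, row kept with t2 columns NULL.
- stu_id=8, zone=FL: no t2 row matches, row kept with t2 columns NULL.
- stu_id=6, zone=FL: 1 matching t2 row(s), so 1 row(s) emitted.
- stu_id=3, zone=TH: no t2 row matches, row kept with t2 columns NULL.
- stu_id=NULL, zone=TH: no t2 row matches, row kept with t2 columns NULL.
- stu_id=3, zone=BQ: no t2 row matches, row kept with t2 columns NULL.
- plus 5 unmatched t2 row(s), each kept with NULL t1 columns.

(Alice, NULL); (Bob, NULL); (Eve, NULL); (Mona, FL); (Uma, NULL); (NULL, FL); (NULL, FL); (NULL, KW); (NULL, KW); (NULL, KW); (NULL, NULL); (NULL, NULL)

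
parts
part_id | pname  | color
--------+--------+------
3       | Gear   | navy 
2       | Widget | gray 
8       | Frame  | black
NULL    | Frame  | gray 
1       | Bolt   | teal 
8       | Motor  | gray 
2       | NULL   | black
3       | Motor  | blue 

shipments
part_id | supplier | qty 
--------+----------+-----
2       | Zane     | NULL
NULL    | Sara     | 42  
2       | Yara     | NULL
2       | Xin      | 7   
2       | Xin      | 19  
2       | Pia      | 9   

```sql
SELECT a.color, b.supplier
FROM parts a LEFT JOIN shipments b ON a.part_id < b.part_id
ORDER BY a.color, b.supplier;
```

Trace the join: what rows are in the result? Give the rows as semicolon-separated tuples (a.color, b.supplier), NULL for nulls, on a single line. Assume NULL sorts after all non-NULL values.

(black, NULL); (black, NULL); (blue, NULL); (gray, NULL); (gray, NULL); (gray, NULL); (navy, NULL); (teal, Pia); (teal, Xin); (teal, Xin); (teal, Yara); (teal, Zane)

LEFT JOIN keeps every row from `parts`; unmatched rows get NULL for `shipments`'s columns.
Matching on a.part_id < b.part_id. A NULL in a compared column never satisfies the condition.
- a[0] part_id=3 → no match; kept with NULLs on the b side.
- a[1] part_id=2 → no match; kept with NULLs on the b side.
- a[2] part_id=8 → no match; kept with NULLs on the b side.
- a[3] part_id=NULL → no match; kept with NULLs on the b side.
- a[4] part_id=1 → 5 match(es) in b → 5 row(s).
- a[5] part_id=8 → no match; kept with NULLs on the b side.
- a[6] part_id=2 → no match; kept with NULLs on the b side.
- a[7] part_id=3 → no match; kept with NULLs on the b side.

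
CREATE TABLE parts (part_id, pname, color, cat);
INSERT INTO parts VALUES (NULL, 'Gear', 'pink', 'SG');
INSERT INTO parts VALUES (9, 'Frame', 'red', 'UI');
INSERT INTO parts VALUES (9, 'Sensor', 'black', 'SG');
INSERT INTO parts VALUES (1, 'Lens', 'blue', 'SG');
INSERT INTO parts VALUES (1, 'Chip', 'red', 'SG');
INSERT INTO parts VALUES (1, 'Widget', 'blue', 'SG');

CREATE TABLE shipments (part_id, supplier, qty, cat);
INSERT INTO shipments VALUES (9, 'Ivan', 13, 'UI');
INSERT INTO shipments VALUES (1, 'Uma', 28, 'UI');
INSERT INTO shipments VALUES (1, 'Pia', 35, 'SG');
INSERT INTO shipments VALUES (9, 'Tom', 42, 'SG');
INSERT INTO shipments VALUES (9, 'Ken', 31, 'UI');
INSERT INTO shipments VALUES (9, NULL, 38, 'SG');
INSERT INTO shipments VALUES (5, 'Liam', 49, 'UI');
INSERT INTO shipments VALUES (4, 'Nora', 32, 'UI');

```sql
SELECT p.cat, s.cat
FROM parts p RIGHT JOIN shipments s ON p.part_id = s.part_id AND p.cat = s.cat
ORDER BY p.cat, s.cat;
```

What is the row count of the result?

10

RIGHT JOIN keeps every row from `shipments`; unmatched rows get NULL for `parts`'s columns.
Matching on p.part_id = s.part_id AND p.cat = s.cat. A NULL in a compared column never satisfies the condition.
Matched pairs: 7; unmatched s rows kept: 3.
Total: 7 matched + 3 padded = 10 rows.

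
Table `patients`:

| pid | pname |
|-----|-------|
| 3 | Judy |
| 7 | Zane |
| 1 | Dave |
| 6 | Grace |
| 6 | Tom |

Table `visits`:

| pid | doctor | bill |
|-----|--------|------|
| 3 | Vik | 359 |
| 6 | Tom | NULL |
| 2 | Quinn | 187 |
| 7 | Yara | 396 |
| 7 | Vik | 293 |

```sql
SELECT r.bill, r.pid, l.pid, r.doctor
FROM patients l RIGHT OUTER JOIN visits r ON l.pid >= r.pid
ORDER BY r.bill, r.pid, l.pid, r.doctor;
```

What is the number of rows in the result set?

13

RIGHT JOIN keeps every row from `visits`; unmatched rows get NULL for `patients`'s columns.
Matching on l.pid >= r.pid.
- l[0] pid=3 → 2 match(es) in r → 2 row(s).
- l[1] pid=7 → 5 match(es) in r → 5 row(s).
- l[2] pid=1 → no match.
- l[3] pid=6 → 3 match(es) in r → 3 row(s).
- l[4] pid=6 → 3 match(es) in r → 3 row(s).
- every r row matched at least one l row.
Total: 13 rows.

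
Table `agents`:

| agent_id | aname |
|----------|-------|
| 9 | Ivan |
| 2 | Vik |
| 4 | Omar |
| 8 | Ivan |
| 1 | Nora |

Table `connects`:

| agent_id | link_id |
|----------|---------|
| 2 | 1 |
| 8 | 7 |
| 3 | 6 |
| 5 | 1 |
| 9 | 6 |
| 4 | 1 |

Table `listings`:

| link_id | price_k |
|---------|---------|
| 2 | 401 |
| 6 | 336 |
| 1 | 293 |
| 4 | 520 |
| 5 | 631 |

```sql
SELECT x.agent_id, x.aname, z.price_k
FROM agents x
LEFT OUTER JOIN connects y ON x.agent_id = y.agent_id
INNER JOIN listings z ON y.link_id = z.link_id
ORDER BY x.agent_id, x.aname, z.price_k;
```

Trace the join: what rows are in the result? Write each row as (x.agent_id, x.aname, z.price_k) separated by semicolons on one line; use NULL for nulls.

(2, Vik, 293); (4, Omar, 293); (9, Ivan, 336)

Step 1 — x LEFT JOIN y on agent_id → 5 row(s).
Then INNER JOIN `listings z` on link_id: keep only rows whose y.link_id appears in z.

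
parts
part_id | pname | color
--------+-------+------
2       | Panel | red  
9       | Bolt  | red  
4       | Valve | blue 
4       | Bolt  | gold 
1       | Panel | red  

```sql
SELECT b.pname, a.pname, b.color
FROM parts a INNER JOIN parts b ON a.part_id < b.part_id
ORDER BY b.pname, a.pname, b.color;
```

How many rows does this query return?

9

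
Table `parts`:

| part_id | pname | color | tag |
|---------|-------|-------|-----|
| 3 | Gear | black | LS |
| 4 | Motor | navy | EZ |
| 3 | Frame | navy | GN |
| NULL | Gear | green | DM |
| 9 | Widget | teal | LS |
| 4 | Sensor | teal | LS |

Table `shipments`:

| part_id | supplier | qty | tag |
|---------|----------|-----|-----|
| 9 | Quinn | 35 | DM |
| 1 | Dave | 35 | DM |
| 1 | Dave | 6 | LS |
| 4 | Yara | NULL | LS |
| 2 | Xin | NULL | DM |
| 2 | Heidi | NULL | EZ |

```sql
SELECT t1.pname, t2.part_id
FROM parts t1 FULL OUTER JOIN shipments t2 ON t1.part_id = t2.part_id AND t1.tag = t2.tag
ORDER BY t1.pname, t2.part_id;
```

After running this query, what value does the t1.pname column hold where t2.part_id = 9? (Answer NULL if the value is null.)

FULL OUTER JOIN keeps every row from both sides; unmatched rows get NULL for the other side's columns.
Matching on t1.part_id = t2.part_id AND t1.tag = t2.tag. A NULL in a compared column never satisfies the condition.
Matched pairs: 1; unmatched t1 rows kept: 5; unmatched t2 rows kept: 5.

NULL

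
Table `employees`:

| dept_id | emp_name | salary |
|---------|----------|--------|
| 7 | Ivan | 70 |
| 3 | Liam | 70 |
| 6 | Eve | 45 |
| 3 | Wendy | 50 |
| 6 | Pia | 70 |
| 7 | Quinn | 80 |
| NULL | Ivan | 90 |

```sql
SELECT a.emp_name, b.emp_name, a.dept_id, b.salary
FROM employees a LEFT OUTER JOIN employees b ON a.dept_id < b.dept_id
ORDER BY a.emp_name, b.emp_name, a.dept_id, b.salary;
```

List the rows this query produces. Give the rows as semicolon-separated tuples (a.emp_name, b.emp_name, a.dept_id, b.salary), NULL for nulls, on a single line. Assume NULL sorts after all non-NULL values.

(Eve, Ivan, 6, 70); (Eve, Quinn, 6, 80); (Ivan, NULL, 7, NULL); (Ivan, NULL, NULL, NULL); (Liam, Eve, 3, 45); (Liam, Ivan, 3, 70); (Liam, Pia, 3, 70); (Liam, Quinn, 3, 80); (Pia, Ivan, 6, 70); (Pia, Quinn, 6, 80); (Quinn, NULL, 7, NULL); (Wendy, Eve, 3, 45); (Wendy, Ivan, 3, 70); (Wendy, Pia, 3, 70); (Wendy, Quinn, 3, 80)

LEFT JOIN keeps every row from `employees a`; unmatched rows get NULL for `employees b`'s columns.
Matching on a.dept_id < b.dept_id. A NULL in a compared column never satisfies the condition.
Matched pairs: 12; unmatched a rows kept: 3.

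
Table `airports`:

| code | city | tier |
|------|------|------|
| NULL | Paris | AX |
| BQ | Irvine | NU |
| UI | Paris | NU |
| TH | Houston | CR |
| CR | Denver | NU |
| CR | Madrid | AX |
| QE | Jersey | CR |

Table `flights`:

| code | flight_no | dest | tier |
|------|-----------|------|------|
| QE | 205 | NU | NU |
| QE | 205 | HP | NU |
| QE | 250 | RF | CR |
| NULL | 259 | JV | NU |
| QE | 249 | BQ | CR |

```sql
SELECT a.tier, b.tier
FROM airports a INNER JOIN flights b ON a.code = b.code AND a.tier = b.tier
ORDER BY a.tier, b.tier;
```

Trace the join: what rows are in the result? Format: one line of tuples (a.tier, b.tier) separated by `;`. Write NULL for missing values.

INNER JOIN keeps only pairs where the ON condition holds.
Matching on a.code = b.code AND a.tier = b.tier. A NULL in a compared column never satisfies the condition.
- a row (code=NULL, tier=AX): no match → dropped.
- a row (code=BQ, tier=NU): no match → dropped.
- a row (code=UI, tier=NU): no match → dropped.
- a row (code=TH, tier=CR): no match → dropped.
- a row (code=CR, tier=NU): no match → dropped.
- a row (code=CR, tier=AX): no match → dropped.
- a row (code=QE, tier=CR): matches 2 b row(s) → 2 output row(s).
After projecting and ordering:
a.tier | b.tier
CR | CR
CR | CR

(CR, CR); (CR, CR)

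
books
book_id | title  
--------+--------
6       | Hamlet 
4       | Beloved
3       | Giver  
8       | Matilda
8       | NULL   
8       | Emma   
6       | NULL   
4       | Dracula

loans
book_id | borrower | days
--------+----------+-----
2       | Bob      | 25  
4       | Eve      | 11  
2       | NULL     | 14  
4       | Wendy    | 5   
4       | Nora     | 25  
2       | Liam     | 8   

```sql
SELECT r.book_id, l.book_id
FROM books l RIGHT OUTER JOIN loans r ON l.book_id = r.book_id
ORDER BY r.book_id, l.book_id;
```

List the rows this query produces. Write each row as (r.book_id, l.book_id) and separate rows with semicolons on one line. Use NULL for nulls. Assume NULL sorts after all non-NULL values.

RIGHT JOIN keeps every row from `loans`; unmatched rows get NULL for `books`'s columns.
Matching on l.book_id = r.book_id.
- l[0] book_id=6 → no match.
- l[1] book_id=4 → 3 match(es) in r → 3 row(s).
- l[2] book_id=3 → no match.
- l[3] book_id=8 → no match.
- l[4] book_id=8 → no match.
- l[5] book_id=8 → no match.
- l[6] book_id=6 → no match.
- l[7] book_id=4 → 3 match(es) in r → 3 row(s).
- 3 r row(s) had no l match → kept, l columns NULL.
After projecting and ordering:
r.book_id | l.book_id
2 | NULL
2 | NULL
2 | NULL
4 | 4
4 | 4
4 | 4
4 | 4
4 | 4
4 | 4

(2, NULL); (2, NULL); (2, NULL); (4, 4); (4, 4); (4, 4); (4, 4); (4, 4); (4, 4)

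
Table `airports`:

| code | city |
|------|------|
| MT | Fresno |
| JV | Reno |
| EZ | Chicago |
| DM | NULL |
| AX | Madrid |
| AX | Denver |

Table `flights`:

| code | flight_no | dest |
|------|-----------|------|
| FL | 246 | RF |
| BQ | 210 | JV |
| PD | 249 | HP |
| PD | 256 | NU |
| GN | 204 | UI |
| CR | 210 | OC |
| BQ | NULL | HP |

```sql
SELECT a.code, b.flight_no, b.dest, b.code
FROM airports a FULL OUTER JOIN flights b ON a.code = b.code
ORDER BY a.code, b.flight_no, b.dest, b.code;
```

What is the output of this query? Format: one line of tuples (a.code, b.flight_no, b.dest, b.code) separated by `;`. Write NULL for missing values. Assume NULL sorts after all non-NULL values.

(AX, NULL, NULL, NULL); (AX, NULL, NULL, NULL); (DM, NULL, NULL, NULL); (EZ, NULL, NULL, NULL); (JV, NULL, NULL, NULL); (MT, NULL, NULL, NULL); (NULL, 204, UI, GN); (NULL, 210, JV, BQ); (NULL, 210, OC, CR); (NULL, 246, RF, FL); (NULL, 249, HP, PD); (NULL, 256, NU, PD); (NULL, NULL, HP, BQ)

FULL OUTER JOIN keeps every row from both sides; unmatched rows get NULL for the other side's columns.
Matching on a.code = b.code.
- a (code=MT) has no partner → padded with NULL.
- a (code=JV) has no partner → padded with NULL.
- a (code=EZ) has no partner → padded with NULL.
- a (code=DM) has no partner → padded with NULL.
- a (code=AX) has no partner → padded with NULL.
- a (code=AX) has no partner → padded with NULL.
- plus 7 unmatched b row(s), each kept with NULL a columns.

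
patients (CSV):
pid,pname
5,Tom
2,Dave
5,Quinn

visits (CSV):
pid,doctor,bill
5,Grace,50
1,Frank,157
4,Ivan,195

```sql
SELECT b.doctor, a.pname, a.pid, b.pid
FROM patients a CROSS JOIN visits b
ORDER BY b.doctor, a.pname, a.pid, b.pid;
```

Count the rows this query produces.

CROSS JOIN pairs every row of `patients` with every row of `visits`: 3 × 3 = 9 rows.

9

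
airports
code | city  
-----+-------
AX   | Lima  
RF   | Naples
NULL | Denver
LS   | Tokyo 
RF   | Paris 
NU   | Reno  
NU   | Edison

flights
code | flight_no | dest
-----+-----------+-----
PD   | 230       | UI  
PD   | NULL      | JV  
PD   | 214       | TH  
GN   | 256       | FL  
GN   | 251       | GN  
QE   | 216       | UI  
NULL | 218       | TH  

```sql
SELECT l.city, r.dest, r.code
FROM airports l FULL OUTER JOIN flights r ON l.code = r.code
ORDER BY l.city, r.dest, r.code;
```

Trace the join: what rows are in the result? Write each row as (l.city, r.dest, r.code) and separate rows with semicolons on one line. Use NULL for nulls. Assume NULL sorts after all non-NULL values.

FULL OUTER JOIN keeps every row from both sides; unmatched rows get NULL for the other side's columns.
Matching on l.code = r.code. A NULL in a compared column never satisfies the condition.
- l row (code=AX): no match → kept, r columns NULL.
- l row (code=RF): no match → kept, r columns NULL.
- l row (code=NULL): no match → kept, r columns NULL.
- l row (code=LS): no match → kept, r columns NULL.
- l row (code=RF): no match → kept, r columns NULL.
- l row (code=NU): no match → kept, r columns NULL.
- l row (code=NU): no match → kept, r columns NULL.
- plus 7 unmatched r row(s), each kept with NULL l columns.

(Denver, NULL, NULL); (Edison, NULL, NULL); (Lima, NULL, NULL); (Naples, NULL, NULL); (Paris, NULL, NULL); (Reno, NULL, NULL); (Tokyo, NULL, NULL); (NULL, FL, GN); (NULL, GN, GN); (NULL, JV, PD); (NULL, TH, PD); (NULL, TH, NULL); (NULL, UI, PD); (NULL, UI, QE)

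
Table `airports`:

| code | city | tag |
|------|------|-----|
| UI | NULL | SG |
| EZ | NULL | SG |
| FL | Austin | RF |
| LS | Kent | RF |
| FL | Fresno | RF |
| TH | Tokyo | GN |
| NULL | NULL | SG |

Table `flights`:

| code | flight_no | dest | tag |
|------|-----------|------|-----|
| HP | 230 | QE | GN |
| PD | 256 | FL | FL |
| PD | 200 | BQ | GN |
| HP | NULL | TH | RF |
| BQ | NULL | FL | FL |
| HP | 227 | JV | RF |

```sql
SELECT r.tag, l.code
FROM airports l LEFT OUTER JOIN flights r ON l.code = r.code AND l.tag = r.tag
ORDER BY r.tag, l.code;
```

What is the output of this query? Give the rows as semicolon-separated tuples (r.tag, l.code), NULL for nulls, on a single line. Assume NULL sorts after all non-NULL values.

(NULL, EZ); (NULL, FL); (NULL, FL); (NULL, LS); (NULL, TH); (NULL, UI); (NULL, NULL)

LEFT JOIN keeps every row from `airports`; unmatched rows get NULL for `flights`'s columns.
Matching on l.code = r.code AND l.tag = r.tag. A NULL in a compared column never satisfies the condition.
Matched pairs: 0; unmatched l rows kept: 7.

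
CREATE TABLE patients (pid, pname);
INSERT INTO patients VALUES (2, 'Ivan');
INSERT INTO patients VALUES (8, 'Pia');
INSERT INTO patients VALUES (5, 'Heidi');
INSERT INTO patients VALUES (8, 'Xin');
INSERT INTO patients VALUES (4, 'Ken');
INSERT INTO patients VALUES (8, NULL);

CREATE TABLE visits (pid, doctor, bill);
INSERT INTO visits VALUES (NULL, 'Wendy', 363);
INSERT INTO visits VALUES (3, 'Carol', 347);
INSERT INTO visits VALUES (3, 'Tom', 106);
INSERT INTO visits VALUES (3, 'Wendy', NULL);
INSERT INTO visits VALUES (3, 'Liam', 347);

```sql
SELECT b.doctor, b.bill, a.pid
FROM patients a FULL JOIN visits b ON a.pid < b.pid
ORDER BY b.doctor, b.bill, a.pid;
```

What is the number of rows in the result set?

10

FULL OUTER JOIN keeps every row from both sides; unmatched rows get NULL for the other side's columns.
Matching on a.pid < b.pid. A NULL in a compared column never satisfies the condition.
- a row (pid=2): matches 4 b row(s) → 4 output row(s).
- a row (pid=8): no match → kept, b columns NULL.
- a row (pid=5): no match → kept, b columns NULL.
- a row (pid=8): no match → kept, b columns NULL.
- a row (pid=4): no match → kept, b columns NULL.
- a row (pid=8): no match → kept, b columns NULL.
- plus 1 unmatched b row(s), each kept with NULL a columns.
Total: 4 matched + 6 padded = 10 rows.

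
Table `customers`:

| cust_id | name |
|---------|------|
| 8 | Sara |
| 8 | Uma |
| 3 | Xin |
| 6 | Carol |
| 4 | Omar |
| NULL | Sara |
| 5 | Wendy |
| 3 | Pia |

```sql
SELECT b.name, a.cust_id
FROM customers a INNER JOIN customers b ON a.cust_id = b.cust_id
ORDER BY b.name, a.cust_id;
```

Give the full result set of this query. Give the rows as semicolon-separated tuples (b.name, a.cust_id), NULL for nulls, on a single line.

INNER JOIN keeps only pairs where the ON condition holds.
Matching on a.cust_id = b.cust_id. A NULL in a compared column never satisfies the condition.
- a[0] cust_id=8 → 2 match(es) in b → 2 row(s).
- a[1] cust_id=8 → 2 match(es) in b → 2 row(s).
- a[2] cust_id=3 → 2 match(es) in b → 2 row(s).
- a[3] cust_id=6 → 1 match(es) in b → 1 row(s).
- a[4] cust_id=4 → 1 match(es) in b → 1 row(s).
- a[5] cust_id=NULL → no match; dropped.
- a[6] cust_id=5 → 1 match(es) in b → 1 row(s).
- a[7] cust_id=3 → 2 match(es) in b → 2 row(s).

(Carol, 6); (Omar, 4); (Pia, 3); (Pia, 3); (Sara, 8); (Sara, 8); (Uma, 8); (Uma, 8); (Wendy, 5); (Xin, 3); (Xin, 3)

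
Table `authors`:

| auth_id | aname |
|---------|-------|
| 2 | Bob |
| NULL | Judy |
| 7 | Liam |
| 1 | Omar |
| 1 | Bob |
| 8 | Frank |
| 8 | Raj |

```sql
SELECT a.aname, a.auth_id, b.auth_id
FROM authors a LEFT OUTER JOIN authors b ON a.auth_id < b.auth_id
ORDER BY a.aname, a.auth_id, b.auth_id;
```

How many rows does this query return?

16

LEFT JOIN keeps every row from `authors a`; unmatched rows get NULL for `authors b`'s columns.
Matching on a.auth_id < b.auth_id. A NULL in a compared column never satisfies the condition.
- a row (auth_id=2): matches 3 b row(s) → 3 output row(s).
- a row (auth_id=NULL): no match → kept, b columns NULL.
- a row (auth_id=7): matches 2 b row(s) → 2 output row(s).
- a row (auth_id=1): matches 4 b row(s) → 4 output row(s).
- a row (auth_id=1): matches 4 b row(s) → 4 output row(s).
- a row (auth_id=8): no match → kept, b columns NULL.
- a row (auth_id=8): no match → kept, b columns NULL.
Total: 13 matched + 3 padded = 16 rows.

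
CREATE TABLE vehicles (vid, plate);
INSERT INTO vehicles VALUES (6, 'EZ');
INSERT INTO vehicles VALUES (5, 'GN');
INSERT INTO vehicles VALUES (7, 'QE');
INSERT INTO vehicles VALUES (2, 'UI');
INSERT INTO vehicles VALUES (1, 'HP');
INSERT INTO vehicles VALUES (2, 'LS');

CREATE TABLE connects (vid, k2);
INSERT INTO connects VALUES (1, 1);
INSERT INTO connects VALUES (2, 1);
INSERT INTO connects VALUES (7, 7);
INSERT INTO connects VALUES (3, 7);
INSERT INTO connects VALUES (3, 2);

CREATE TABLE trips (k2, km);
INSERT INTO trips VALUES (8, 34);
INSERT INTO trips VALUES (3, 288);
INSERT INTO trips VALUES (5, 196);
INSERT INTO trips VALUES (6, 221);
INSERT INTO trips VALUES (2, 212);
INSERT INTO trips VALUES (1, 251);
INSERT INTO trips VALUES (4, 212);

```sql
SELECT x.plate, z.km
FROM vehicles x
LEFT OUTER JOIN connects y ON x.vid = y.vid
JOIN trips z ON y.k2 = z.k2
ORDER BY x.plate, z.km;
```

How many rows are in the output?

3

Evaluate left to right. First `vehicles x LEFT JOIN connects y` on vid: 6 row(s).
Then INNER JOIN `trips z` on k2: keep only rows whose y.k2 appears in z.
Result: 3 row(s).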